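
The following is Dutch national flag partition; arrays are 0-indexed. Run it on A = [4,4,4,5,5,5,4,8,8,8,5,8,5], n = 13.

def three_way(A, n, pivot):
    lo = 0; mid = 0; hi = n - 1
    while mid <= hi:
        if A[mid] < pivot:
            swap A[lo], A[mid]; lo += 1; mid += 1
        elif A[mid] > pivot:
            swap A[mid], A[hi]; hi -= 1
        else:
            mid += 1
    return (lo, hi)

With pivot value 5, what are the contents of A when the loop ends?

lo=0 mid=0 hi=12
4<5: swap(0,0), lo=1 mid=1 ⇒ [4,4,4,5,5,5,4,8,8,8,5,8,5]
4<5: swap(1,1), lo=2 mid=2 ⇒ [4,4,4,5,5,5,4,8,8,8,5,8,5]
4<5: swap(2,2), lo=3 mid=3 ⇒ [4,4,4,5,5,5,4,8,8,8,5,8,5]
5=5: mid=4
5=5: mid=5
5=5: mid=6
4<5: swap(3,6), lo=4 mid=7 ⇒ [4,4,4,4,5,5,5,8,8,8,5,8,5]
8>5: swap(7,12), hi=11 ⇒ [4,4,4,4,5,5,5,5,8,8,5,8,8]
5=5: mid=8
8>5: swap(8,11), hi=10 ⇒ [4,4,4,4,5,5,5,5,8,8,5,8,8]
8>5: swap(8,10), hi=9 ⇒ [4,4,4,4,5,5,5,5,5,8,8,8,8]
5=5: mid=9
8>5: swap(9,9), hi=8 ⇒ [4,4,4,4,5,5,5,5,5,8,8,8,8]
done. lo=4 hi=8; A=[4,4,4,4,5,5,5,5,5,8,8,8,8]

[4,4,4,4,5,5,5,5,5,8,8,8,8]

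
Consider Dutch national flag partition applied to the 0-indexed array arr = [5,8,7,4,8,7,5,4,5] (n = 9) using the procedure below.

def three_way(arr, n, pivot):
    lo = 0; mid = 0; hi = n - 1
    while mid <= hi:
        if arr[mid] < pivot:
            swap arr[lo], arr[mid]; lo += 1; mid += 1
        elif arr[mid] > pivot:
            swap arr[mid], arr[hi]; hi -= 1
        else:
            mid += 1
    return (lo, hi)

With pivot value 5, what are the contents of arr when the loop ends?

pivot = 5; lo=0, mid=0, hi=8
arr[mid]=5=5: mid=1
arr[mid]=8>5: swap arr[1],arr[8]; hi=7 → [5,5,7,4,8,7,5,4,8]
arr[mid]=5=5: mid=2
arr[mid]=7>5: swap arr[2],arr[7]; hi=6 → [5,5,4,4,8,7,5,7,8]
arr[mid]=4<5: swap arr[0],arr[2]; lo=1,mid=3 → [4,5,5,4,8,7,5,7,8]
arr[mid]=4<5: swap arr[1],arr[3]; lo=2,mid=4 → [4,4,5,5,8,7,5,7,8]
arr[mid]=8>5: swap arr[4],arr[6]; hi=5 → [4,4,5,5,5,7,8,7,8]
arr[mid]=5=5: mid=5
arr[mid]=7>5: swap arr[5],arr[5]; hi=4 → [4,4,5,5,5,7,8,7,8]
end: lo=2, hi=4; arr = [4,4,5,5,5,7,8,7,8]

[4,4,5,5,5,7,8,7,8]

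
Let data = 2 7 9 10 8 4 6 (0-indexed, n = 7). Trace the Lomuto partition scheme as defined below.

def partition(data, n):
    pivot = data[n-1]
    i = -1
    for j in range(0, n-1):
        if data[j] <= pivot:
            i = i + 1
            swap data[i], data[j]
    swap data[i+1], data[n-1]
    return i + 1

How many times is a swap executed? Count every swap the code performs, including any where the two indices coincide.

pivot = data[6] = 6; i = -1
j=0: data[0]=2 ≤ 6 → i=0, swap data[0],data[0] (no change) → 2 7 9 10 8 4 6
j=1: data[1]=7 > 6 → no swap
j=2: data[2]=9 > 6 → no swap
j=3: data[3]=10 > 6 → no swap
j=4: data[4]=8 > 6 → no swap
j=5: data[5]=4 ≤ 6 → i=1, swap data[1],data[5] → 2 4 9 10 8 7 6
final swap data[2],data[6] → 2 4 6 10 8 7 9; return 2

3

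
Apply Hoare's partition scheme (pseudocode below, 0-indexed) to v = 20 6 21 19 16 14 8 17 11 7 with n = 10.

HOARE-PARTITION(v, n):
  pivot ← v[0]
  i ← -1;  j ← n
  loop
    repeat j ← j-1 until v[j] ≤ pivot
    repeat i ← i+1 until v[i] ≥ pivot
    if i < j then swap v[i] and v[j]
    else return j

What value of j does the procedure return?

7

pivot = v[0] = 20; i = -1, j = 10
j→9 (v[9]=7≤20), i→0 (v[0]=20≥20); i<j, swap → 7 6 21 19 16 14 8 17 11 20
j→8 (v[8]=11≤20), i→2 (v[2]=21≥20); i<j, swap → 7 6 11 19 16 14 8 17 21 20
j→7, i→8; i≥j, return j=7. v = 7 6 11 19 16 14 8 17 21 20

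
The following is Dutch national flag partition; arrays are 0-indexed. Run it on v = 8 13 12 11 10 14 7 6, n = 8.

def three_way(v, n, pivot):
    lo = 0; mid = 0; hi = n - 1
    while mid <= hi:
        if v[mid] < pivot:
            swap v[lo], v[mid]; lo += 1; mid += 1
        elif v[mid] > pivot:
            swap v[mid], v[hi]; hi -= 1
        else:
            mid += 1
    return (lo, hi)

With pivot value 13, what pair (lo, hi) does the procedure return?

(6, 6)

lo=0 mid=0 hi=7
8<13: swap(0,0), lo=1 mid=1 ⇒ 8 13 12 11 10 14 7 6
13=13: mid=2
12<13: swap(1,2), lo=2 mid=3 ⇒ 8 12 13 11 10 14 7 6
11<13: swap(2,3), lo=3 mid=4 ⇒ 8 12 11 13 10 14 7 6
10<13: swap(3,4), lo=4 mid=5 ⇒ 8 12 11 10 13 14 7 6
14>13: swap(5,7), hi=6 ⇒ 8 12 11 10 13 6 7 14
6<13: swap(4,5), lo=5 mid=6 ⇒ 8 12 11 10 6 13 7 14
7<13: swap(5,6), lo=6 mid=7 ⇒ 8 12 11 10 6 7 13 14
done. lo=6 hi=6; v=8 12 11 10 6 7 13 14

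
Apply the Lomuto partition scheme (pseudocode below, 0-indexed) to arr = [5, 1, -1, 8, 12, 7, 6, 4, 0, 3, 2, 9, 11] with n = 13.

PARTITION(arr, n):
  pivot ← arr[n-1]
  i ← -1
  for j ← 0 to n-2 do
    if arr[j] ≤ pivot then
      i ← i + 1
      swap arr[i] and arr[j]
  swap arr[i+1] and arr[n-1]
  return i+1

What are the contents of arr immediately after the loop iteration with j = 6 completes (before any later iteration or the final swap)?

pivot=11, i=-1
j=0: 5≤11, i=0, swap(0,0) ⇒ [5, 1, -1, 8, 12, 7, 6, 4, 0, 3, 2, 9, 11]
j=1: 1≤11, i=1, swap(1,1) ⇒ [5, 1, -1, 8, 12, 7, 6, 4, 0, 3, 2, 9, 11]
j=2: -1≤11, i=2, swap(2,2) ⇒ [5, 1, -1, 8, 12, 7, 6, 4, 0, 3, 2, 9, 11]
j=3: 8≤11, i=3, swap(3,3) ⇒ [5, 1, -1, 8, 12, 7, 6, 4, 0, 3, 2, 9, 11]
j=4: 12>11, skip
j=5: 7≤11, i=4, swap(4,5) ⇒ [5, 1, -1, 8, 7, 12, 6, 4, 0, 3, 2, 9, 11]
j=6: 6≤11, i=5, swap(5,6) ⇒ [5, 1, -1, 8, 7, 6, 12, 4, 0, 3, 2, 9, 11]
(after j=6) arr = [5, 1, -1, 8, 7, 6, 12, 4, 0, 3, 2, 9, 11]

[5, 1, -1, 8, 7, 6, 12, 4, 0, 3, 2, 9, 11]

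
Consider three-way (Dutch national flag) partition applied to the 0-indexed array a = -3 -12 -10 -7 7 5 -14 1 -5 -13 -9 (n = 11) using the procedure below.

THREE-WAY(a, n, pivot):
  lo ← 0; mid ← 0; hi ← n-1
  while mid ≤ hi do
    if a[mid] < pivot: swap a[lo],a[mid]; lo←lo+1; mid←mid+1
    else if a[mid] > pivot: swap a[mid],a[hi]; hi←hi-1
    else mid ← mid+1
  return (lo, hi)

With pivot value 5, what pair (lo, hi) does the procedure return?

lo=0 mid=0 hi=10
-3<5: swap(0,0), lo=1 mid=1 ⇒ -3 -12 -10 -7 7 5 -14 1 -5 -13 -9
-12<5: swap(1,1), lo=2 mid=2 ⇒ -3 -12 -10 -7 7 5 -14 1 -5 -13 -9
-10<5: swap(2,2), lo=3 mid=3 ⇒ -3 -12 -10 -7 7 5 -14 1 -5 -13 -9
-7<5: swap(3,3), lo=4 mid=4 ⇒ -3 -12 -10 -7 7 5 -14 1 -5 -13 -9
7>5: swap(4,10), hi=9 ⇒ -3 -12 -10 -7 -9 5 -14 1 -5 -13 7
-9<5: swap(4,4), lo=5 mid=5 ⇒ -3 -12 -10 -7 -9 5 -14 1 -5 -13 7
5=5: mid=6
-14<5: swap(5,6), lo=6 mid=7 ⇒ -3 -12 -10 -7 -9 -14 5 1 -5 -13 7
1<5: swap(6,7), lo=7 mid=8 ⇒ -3 -12 -10 -7 -9 -14 1 5 -5 -13 7
-5<5: swap(7,8), lo=8 mid=9 ⇒ -3 -12 -10 -7 -9 -14 1 -5 5 -13 7
-13<5: swap(8,9), lo=9 mid=10 ⇒ -3 -12 -10 -7 -9 -14 1 -5 -13 5 7
done. lo=9 hi=9; a=-3 -12 -10 -7 -9 -14 1 -5 -13 5 7

(9, 9)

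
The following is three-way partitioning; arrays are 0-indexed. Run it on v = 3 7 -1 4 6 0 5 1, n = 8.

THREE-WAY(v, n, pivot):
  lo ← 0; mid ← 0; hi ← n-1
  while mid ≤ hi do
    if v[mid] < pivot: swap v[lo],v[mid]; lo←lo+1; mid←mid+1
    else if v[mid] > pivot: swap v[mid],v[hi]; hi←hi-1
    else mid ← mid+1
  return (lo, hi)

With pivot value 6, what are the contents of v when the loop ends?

lo=0 mid=0 hi=7
3<6: swap(0,0), lo=1 mid=1 ⇒ 3 7 -1 4 6 0 5 1
7>6: swap(1,7), hi=6 ⇒ 3 1 -1 4 6 0 5 7
1<6: swap(1,1), lo=2 mid=2 ⇒ 3 1 -1 4 6 0 5 7
-1<6: swap(2,2), lo=3 mid=3 ⇒ 3 1 -1 4 6 0 5 7
4<6: swap(3,3), lo=4 mid=4 ⇒ 3 1 -1 4 6 0 5 7
6=6: mid=5
0<6: swap(4,5), lo=5 mid=6 ⇒ 3 1 -1 4 0 6 5 7
5<6: swap(5,6), lo=6 mid=7 ⇒ 3 1 -1 4 0 5 6 7
done. lo=6 hi=6; v=3 1 -1 4 0 5 6 7

3 1 -1 4 0 5 6 7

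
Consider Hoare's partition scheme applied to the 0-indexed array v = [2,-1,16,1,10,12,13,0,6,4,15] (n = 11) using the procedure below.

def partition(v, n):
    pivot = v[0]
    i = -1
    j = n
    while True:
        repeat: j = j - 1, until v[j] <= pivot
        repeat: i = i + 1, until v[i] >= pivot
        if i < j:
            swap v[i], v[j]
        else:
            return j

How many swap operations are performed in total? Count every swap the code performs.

pivot = v[0] = 2; i = -1, j = 11
j→7 (v[7]=0≤2), i→0 (v[0]=2≥2); i<j, swap → [0,-1,16,1,10,12,13,2,6,4,15]
j→3 (v[3]=1≤2), i→2 (v[2]=16≥2); i<j, swap → [0,-1,1,16,10,12,13,2,6,4,15]
j→2, i→3; i≥j, return j=2. v = [0,-1,1,16,10,12,13,2,6,4,15]

2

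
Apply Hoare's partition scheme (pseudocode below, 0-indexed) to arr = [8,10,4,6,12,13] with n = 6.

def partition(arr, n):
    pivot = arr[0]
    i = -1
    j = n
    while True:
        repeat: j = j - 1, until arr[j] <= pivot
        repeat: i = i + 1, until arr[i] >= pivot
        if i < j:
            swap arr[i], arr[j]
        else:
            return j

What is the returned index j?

pivot = arr[0] = 8; i = -1, j = 6
j→3 (arr[3]=6≤8), i→0 (arr[0]=8≥8); i<j, swap → [6,10,4,8,12,13]
j→2 (arr[2]=4≤8), i→1 (arr[1]=10≥8); i<j, swap → [6,4,10,8,12,13]
j→1, i→2; i≥j, return j=1. arr = [6,4,10,8,12,13]

1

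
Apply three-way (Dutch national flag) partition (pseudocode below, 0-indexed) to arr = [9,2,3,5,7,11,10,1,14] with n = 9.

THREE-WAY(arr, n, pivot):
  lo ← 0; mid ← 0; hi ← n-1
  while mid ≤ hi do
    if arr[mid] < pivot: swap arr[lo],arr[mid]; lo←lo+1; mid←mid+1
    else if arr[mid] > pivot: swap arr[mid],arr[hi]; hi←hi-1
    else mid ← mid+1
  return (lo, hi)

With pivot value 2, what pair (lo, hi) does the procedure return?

(1, 1)

pivot = 2; lo=0, mid=0, hi=8
arr[mid]=9>2: swap arr[0],arr[8]; hi=7 → [14,2,3,5,7,11,10,1,9]
arr[mid]=14>2: swap arr[0],arr[7]; hi=6 → [1,2,3,5,7,11,10,14,9]
arr[mid]=1<2: swap arr[0],arr[0]; lo=1,mid=1 → [1,2,3,5,7,11,10,14,9]
arr[mid]=2=2: mid=2
arr[mid]=3>2: swap arr[2],arr[6]; hi=5 → [1,2,10,5,7,11,3,14,9]
arr[mid]=10>2: swap arr[2],arr[5]; hi=4 → [1,2,11,5,7,10,3,14,9]
arr[mid]=11>2: swap arr[2],arr[4]; hi=3 → [1,2,7,5,11,10,3,14,9]
arr[mid]=7>2: swap arr[2],arr[3]; hi=2 → [1,2,5,7,11,10,3,14,9]
arr[mid]=5>2: swap arr[2],arr[2]; hi=1 → [1,2,5,7,11,10,3,14,9]
end: lo=1, hi=1; arr = [1,2,5,7,11,10,3,14,9]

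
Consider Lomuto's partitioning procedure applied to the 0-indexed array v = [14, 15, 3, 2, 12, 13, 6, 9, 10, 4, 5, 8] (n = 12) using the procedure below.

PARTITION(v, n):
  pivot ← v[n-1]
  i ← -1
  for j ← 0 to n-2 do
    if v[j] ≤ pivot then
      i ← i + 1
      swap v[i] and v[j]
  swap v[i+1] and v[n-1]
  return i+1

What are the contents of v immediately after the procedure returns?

[3, 2, 6, 4, 5, 8, 14, 9, 10, 15, 12, 13]

pivot = v[11] = 8; i = -1
j=0: v[0]=14 > 8 → no swap
j=1: v[1]=15 > 8 → no swap
j=2: v[2]=3 ≤ 8 → i=0, swap v[0],v[2] → [3, 15, 14, 2, 12, 13, 6, 9, 10, 4, 5, 8]
j=3: v[3]=2 ≤ 8 → i=1, swap v[1],v[3] → [3, 2, 14, 15, 12, 13, 6, 9, 10, 4, 5, 8]
j=4: v[4]=12 > 8 → no swap
j=5: v[5]=13 > 8 → no swap
j=6: v[6]=6 ≤ 8 → i=2, swap v[2],v[6] → [3, 2, 6, 15, 12, 13, 14, 9, 10, 4, 5, 8]
j=7: v[7]=9 > 8 → no swap
j=8: v[8]=10 > 8 → no swap
j=9: v[9]=4 ≤ 8 → i=3, swap v[3],v[9] → [3, 2, 6, 4, 12, 13, 14, 9, 10, 15, 5, 8]
j=10: v[10]=5 ≤ 8 → i=4, swap v[4],v[10] → [3, 2, 6, 4, 5, 13, 14, 9, 10, 15, 12, 8]
final swap v[5],v[11] → [3, 2, 6, 4, 5, 8, 14, 9, 10, 15, 12, 13]; return 5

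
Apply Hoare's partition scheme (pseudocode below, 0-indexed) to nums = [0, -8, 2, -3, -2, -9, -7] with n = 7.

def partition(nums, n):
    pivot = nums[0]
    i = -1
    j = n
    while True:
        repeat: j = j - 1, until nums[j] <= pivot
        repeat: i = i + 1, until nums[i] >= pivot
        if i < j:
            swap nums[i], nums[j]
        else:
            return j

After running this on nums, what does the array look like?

pivot = nums[0] = 0; i = -1, j = 7
j→6 (nums[6]=-7≤0), i→0 (nums[0]=0≥0); i<j, swap → [-7, -8, 2, -3, -2, -9, 0]
j→5 (nums[5]=-9≤0), i→2 (nums[2]=2≥0); i<j, swap → [-7, -8, -9, -3, -2, 2, 0]
j→4, i→5; i≥j, return j=4. nums = [-7, -8, -9, -3, -2, 2, 0]

[-7, -8, -9, -3, -2, 2, 0]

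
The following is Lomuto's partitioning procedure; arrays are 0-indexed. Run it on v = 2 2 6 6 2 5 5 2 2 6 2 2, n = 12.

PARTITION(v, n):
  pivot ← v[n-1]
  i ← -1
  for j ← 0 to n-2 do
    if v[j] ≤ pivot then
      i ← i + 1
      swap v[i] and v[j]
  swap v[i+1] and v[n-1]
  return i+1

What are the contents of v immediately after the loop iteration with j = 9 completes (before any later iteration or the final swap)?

2 2 2 2 2 5 5 6 6 6 2 2

pivot=2, i=-1
j=0: 2≤2, i=0, swap(0,0) ⇒ 2 2 6 6 2 5 5 2 2 6 2 2
j=1: 2≤2, i=1, swap(1,1) ⇒ 2 2 6 6 2 5 5 2 2 6 2 2
j=2: 6>2, skip
j=3: 6>2, skip
j=4: 2≤2, i=2, swap(2,4) ⇒ 2 2 2 6 6 5 5 2 2 6 2 2
j=5: 5>2, skip
j=6: 5>2, skip
j=7: 2≤2, i=3, swap(3,7) ⇒ 2 2 2 2 6 5 5 6 2 6 2 2
j=8: 2≤2, i=4, swap(4,8) ⇒ 2 2 2 2 2 5 5 6 6 6 2 2
j=9: 6>2, skip
(after j=9) v = 2 2 2 2 2 5 5 6 6 6 2 2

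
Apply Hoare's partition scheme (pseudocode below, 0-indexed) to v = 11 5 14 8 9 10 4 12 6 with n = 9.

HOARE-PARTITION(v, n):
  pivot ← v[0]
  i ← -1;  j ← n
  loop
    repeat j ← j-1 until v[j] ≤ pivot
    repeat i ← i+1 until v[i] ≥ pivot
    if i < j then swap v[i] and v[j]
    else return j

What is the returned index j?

pivot = v[0] = 11; i = -1, j = 9
j→8 (v[8]=6≤11), i→0 (v[0]=11≥11); i<j, swap → 6 5 14 8 9 10 4 12 11
j→6 (v[6]=4≤11), i→2 (v[2]=14≥11); i<j, swap → 6 5 4 8 9 10 14 12 11
j→5, i→6; i≥j, return j=5. v = 6 5 4 8 9 10 14 12 11

5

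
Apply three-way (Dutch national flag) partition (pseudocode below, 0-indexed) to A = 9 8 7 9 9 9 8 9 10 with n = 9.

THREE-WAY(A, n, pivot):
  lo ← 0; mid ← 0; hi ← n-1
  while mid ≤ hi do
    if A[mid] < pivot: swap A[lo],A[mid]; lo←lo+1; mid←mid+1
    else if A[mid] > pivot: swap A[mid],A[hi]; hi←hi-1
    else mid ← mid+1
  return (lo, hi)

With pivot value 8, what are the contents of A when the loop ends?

7 8 8 9 9 9 9 10 9

pivot = 8; lo=0, mid=0, hi=8
A[mid]=9>8: swap A[0],A[8]; hi=7 → 10 8 7 9 9 9 8 9 9
A[mid]=10>8: swap A[0],A[7]; hi=6 → 9 8 7 9 9 9 8 10 9
A[mid]=9>8: swap A[0],A[6]; hi=5 → 8 8 7 9 9 9 9 10 9
A[mid]=8=8: mid=1
A[mid]=8=8: mid=2
A[mid]=7<8: swap A[0],A[2]; lo=1,mid=3 → 7 8 8 9 9 9 9 10 9
A[mid]=9>8: swap A[3],A[5]; hi=4 → 7 8 8 9 9 9 9 10 9
A[mid]=9>8: swap A[3],A[4]; hi=3 → 7 8 8 9 9 9 9 10 9
A[mid]=9>8: swap A[3],A[3]; hi=2 → 7 8 8 9 9 9 9 10 9
end: lo=1, hi=2; A = 7 8 8 9 9 9 9 10 9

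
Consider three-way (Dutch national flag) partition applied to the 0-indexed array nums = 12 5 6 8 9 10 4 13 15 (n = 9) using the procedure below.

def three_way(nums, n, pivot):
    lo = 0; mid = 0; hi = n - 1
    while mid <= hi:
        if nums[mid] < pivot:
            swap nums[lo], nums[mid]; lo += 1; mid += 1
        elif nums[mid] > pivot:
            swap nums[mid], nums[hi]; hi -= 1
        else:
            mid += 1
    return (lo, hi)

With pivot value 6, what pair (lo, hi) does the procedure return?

lo=0 mid=0 hi=8
12>6: swap(0,8), hi=7 ⇒ 15 5 6 8 9 10 4 13 12
15>6: swap(0,7), hi=6 ⇒ 13 5 6 8 9 10 4 15 12
13>6: swap(0,6), hi=5 ⇒ 4 5 6 8 9 10 13 15 12
4<6: swap(0,0), lo=1 mid=1 ⇒ 4 5 6 8 9 10 13 15 12
5<6: swap(1,1), lo=2 mid=2 ⇒ 4 5 6 8 9 10 13 15 12
6=6: mid=3
8>6: swap(3,5), hi=4 ⇒ 4 5 6 10 9 8 13 15 12
10>6: swap(3,4), hi=3 ⇒ 4 5 6 9 10 8 13 15 12
9>6: swap(3,3), hi=2 ⇒ 4 5 6 9 10 8 13 15 12
done. lo=2 hi=2; nums=4 5 6 9 10 8 13 15 12

(2, 2)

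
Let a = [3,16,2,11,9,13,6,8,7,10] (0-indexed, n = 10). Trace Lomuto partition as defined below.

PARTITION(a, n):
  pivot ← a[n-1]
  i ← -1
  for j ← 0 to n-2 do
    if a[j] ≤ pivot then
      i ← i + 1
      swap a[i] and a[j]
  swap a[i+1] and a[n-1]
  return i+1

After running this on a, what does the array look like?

[3,2,9,6,8,7,10,16,13,11]

pivot=10, i=-1
j=0: 3≤10, i=0, swap(0,0) ⇒ [3,16,2,11,9,13,6,8,7,10]
j=1: 16>10, skip
j=2: 2≤10, i=1, swap(1,2) ⇒ [3,2,16,11,9,13,6,8,7,10]
j=3: 11>10, skip
j=4: 9≤10, i=2, swap(2,4) ⇒ [3,2,9,11,16,13,6,8,7,10]
j=5: 13>10, skip
j=6: 6≤10, i=3, swap(3,6) ⇒ [3,2,9,6,16,13,11,8,7,10]
j=7: 8≤10, i=4, swap(4,7) ⇒ [3,2,9,6,8,13,11,16,7,10]
j=8: 7≤10, i=5, swap(5,8) ⇒ [3,2,9,6,8,7,11,16,13,10]
swap(6,9) ⇒ [3,2,9,6,8,7,10,16,13,11]; return 6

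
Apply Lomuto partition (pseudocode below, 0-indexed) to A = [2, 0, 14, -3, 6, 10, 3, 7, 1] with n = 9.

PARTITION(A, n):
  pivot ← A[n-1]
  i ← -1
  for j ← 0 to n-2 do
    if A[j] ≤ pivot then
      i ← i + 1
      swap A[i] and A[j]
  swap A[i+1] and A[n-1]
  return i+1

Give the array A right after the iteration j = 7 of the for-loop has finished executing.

pivot = A[8] = 1; i = -1
j=0: A[0]=2 > 1 → no swap
j=1: A[1]=0 ≤ 1 → i=0, swap A[0],A[1] → [0, 2, 14, -3, 6, 10, 3, 7, 1]
j=2: A[2]=14 > 1 → no swap
j=3: A[3]=-3 ≤ 1 → i=1, swap A[1],A[3] → [0, -3, 14, 2, 6, 10, 3, 7, 1]
j=4: A[4]=6 > 1 → no swap
j=5: A[5]=10 > 1 → no swap
j=6: A[6]=3 > 1 → no swap
j=7: A[7]=7 > 1 → no swap
(after j=7) A = [0, -3, 14, 2, 6, 10, 3, 7, 1]

[0, -3, 14, 2, 6, 10, 3, 7, 1]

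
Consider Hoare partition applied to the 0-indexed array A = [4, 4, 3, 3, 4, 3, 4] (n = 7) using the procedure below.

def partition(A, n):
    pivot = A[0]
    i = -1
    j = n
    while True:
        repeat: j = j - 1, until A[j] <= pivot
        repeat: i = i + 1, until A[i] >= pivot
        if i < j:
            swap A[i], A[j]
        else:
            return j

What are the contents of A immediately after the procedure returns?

[4, 3, 3, 3, 4, 4, 4]

pivot = A[0] = 4; i = -1, j = 7
j→6 (A[6]=4≤4), i→0 (A[0]=4≥4); i<j, swap → [4, 4, 3, 3, 4, 3, 4]
j→5 (A[5]=3≤4), i→1 (A[1]=4≥4); i<j, swap → [4, 3, 3, 3, 4, 4, 4]
j→4, i→4; i≥j, return j=4. A = [4, 3, 3, 3, 4, 4, 4]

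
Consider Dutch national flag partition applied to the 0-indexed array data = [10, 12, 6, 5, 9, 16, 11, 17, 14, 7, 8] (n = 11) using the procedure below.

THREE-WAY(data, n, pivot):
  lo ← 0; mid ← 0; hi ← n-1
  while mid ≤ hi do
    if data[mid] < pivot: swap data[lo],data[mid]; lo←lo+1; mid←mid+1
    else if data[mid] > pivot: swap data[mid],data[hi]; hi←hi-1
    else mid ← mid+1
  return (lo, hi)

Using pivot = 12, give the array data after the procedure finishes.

[10, 6, 5, 9, 8, 11, 7, 12, 14, 17, 16]

pivot = 12; lo=0, mid=0, hi=10
data[mid]=10<12: swap data[0],data[0]; lo=1,mid=1 → [10, 12, 6, 5, 9, 16, 11, 17, 14, 7, 8]
data[mid]=12=12: mid=2
data[mid]=6<12: swap data[1],data[2]; lo=2,mid=3 → [10, 6, 12, 5, 9, 16, 11, 17, 14, 7, 8]
data[mid]=5<12: swap data[2],data[3]; lo=3,mid=4 → [10, 6, 5, 12, 9, 16, 11, 17, 14, 7, 8]
data[mid]=9<12: swap data[3],data[4]; lo=4,mid=5 → [10, 6, 5, 9, 12, 16, 11, 17, 14, 7, 8]
data[mid]=16>12: swap data[5],data[10]; hi=9 → [10, 6, 5, 9, 12, 8, 11, 17, 14, 7, 16]
data[mid]=8<12: swap data[4],data[5]; lo=5,mid=6 → [10, 6, 5, 9, 8, 12, 11, 17, 14, 7, 16]
data[mid]=11<12: swap data[5],data[6]; lo=6,mid=7 → [10, 6, 5, 9, 8, 11, 12, 17, 14, 7, 16]
data[mid]=17>12: swap data[7],data[9]; hi=8 → [10, 6, 5, 9, 8, 11, 12, 7, 14, 17, 16]
data[mid]=7<12: swap data[6],data[7]; lo=7,mid=8 → [10, 6, 5, 9, 8, 11, 7, 12, 14, 17, 16]
data[mid]=14>12: swap data[8],data[8]; hi=7 → [10, 6, 5, 9, 8, 11, 7, 12, 14, 17, 16]
end: lo=7, hi=7; data = [10, 6, 5, 9, 8, 11, 7, 12, 14, 17, 16]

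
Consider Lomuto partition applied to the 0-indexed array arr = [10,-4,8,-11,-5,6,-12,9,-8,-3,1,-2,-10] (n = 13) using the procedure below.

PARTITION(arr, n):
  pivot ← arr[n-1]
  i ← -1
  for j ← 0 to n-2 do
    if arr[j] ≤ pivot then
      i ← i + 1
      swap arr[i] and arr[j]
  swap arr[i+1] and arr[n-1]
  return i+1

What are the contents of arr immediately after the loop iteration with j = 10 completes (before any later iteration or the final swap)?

pivot=-10, i=-1
j=0: 10>-10, skip
j=1: -4>-10, skip
j=2: 8>-10, skip
j=3: -11≤-10, i=0, swap(0,3) ⇒ [-11,-4,8,10,-5,6,-12,9,-8,-3,1,-2,-10]
j=4: -5>-10, skip
j=5: 6>-10, skip
j=6: -12≤-10, i=1, swap(1,6) ⇒ [-11,-12,8,10,-5,6,-4,9,-8,-3,1,-2,-10]
j=7: 9>-10, skip
j=8: -8>-10, skip
j=9: -3>-10, skip
j=10: 1>-10, skip
(after j=10) arr = [-11,-12,8,10,-5,6,-4,9,-8,-3,1,-2,-10]

[-11,-12,8,10,-5,6,-4,9,-8,-3,1,-2,-10]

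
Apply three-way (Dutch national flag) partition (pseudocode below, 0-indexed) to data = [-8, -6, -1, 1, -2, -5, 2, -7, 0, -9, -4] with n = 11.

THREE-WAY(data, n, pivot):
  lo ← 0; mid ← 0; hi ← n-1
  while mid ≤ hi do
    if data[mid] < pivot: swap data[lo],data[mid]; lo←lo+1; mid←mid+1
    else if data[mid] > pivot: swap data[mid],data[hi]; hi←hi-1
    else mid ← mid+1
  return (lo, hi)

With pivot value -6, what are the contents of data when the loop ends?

pivot = -6; lo=0, mid=0, hi=10
data[mid]=-8<-6: swap data[0],data[0]; lo=1,mid=1 → [-8, -6, -1, 1, -2, -5, 2, -7, 0, -9, -4]
data[mid]=-6=-6: mid=2
data[mid]=-1>-6: swap data[2],data[10]; hi=9 → [-8, -6, -4, 1, -2, -5, 2, -7, 0, -9, -1]
data[mid]=-4>-6: swap data[2],data[9]; hi=8 → [-8, -6, -9, 1, -2, -5, 2, -7, 0, -4, -1]
data[mid]=-9<-6: swap data[1],data[2]; lo=2,mid=3 → [-8, -9, -6, 1, -2, -5, 2, -7, 0, -4, -1]
data[mid]=1>-6: swap data[3],data[8]; hi=7 → [-8, -9, -6, 0, -2, -5, 2, -7, 1, -4, -1]
data[mid]=0>-6: swap data[3],data[7]; hi=6 → [-8, -9, -6, -7, -2, -5, 2, 0, 1, -4, -1]
data[mid]=-7<-6: swap data[2],data[3]; lo=3,mid=4 → [-8, -9, -7, -6, -2, -5, 2, 0, 1, -4, -1]
data[mid]=-2>-6: swap data[4],data[6]; hi=5 → [-8, -9, -7, -6, 2, -5, -2, 0, 1, -4, -1]
data[mid]=2>-6: swap data[4],data[5]; hi=4 → [-8, -9, -7, -6, -5, 2, -2, 0, 1, -4, -1]
data[mid]=-5>-6: swap data[4],data[4]; hi=3 → [-8, -9, -7, -6, -5, 2, -2, 0, 1, -4, -1]
end: lo=3, hi=3; data = [-8, -9, -7, -6, -5, 2, -2, 0, 1, -4, -1]

[-8, -9, -7, -6, -5, 2, -2, 0, 1, -4, -1]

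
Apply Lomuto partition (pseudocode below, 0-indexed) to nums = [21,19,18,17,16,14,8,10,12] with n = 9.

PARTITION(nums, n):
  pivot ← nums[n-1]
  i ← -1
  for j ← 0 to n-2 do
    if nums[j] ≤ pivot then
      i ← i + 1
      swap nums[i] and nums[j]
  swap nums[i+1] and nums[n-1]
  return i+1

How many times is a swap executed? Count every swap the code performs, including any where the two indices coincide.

3

pivot = nums[8] = 12; i = -1
j=0: nums[0]=21 > 12 → no swap
j=1: nums[1]=19 > 12 → no swap
j=2: nums[2]=18 > 12 → no swap
j=3: nums[3]=17 > 12 → no swap
j=4: nums[4]=16 > 12 → no swap
j=5: nums[5]=14 > 12 → no swap
j=6: nums[6]=8 ≤ 12 → i=0, swap nums[0],nums[6] → [8,19,18,17,16,14,21,10,12]
j=7: nums[7]=10 ≤ 12 → i=1, swap nums[1],nums[7] → [8,10,18,17,16,14,21,19,12]
final swap nums[2],nums[8] → [8,10,12,17,16,14,21,19,18]; return 2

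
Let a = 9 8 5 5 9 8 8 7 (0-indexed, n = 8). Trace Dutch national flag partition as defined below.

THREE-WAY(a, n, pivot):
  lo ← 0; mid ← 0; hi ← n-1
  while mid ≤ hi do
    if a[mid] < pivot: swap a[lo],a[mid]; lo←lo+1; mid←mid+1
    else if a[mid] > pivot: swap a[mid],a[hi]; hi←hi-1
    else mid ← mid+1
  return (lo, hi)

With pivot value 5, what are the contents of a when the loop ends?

5 5 8 9 8 8 7 9

pivot = 5; lo=0, mid=0, hi=7
a[mid]=9>5: swap a[0],a[7]; hi=6 → 7 8 5 5 9 8 8 9
a[mid]=7>5: swap a[0],a[6]; hi=5 → 8 8 5 5 9 8 7 9
a[mid]=8>5: swap a[0],a[5]; hi=4 → 8 8 5 5 9 8 7 9
a[mid]=8>5: swap a[0],a[4]; hi=3 → 9 8 5 5 8 8 7 9
a[mid]=9>5: swap a[0],a[3]; hi=2 → 5 8 5 9 8 8 7 9
a[mid]=5=5: mid=1
a[mid]=8>5: swap a[1],a[2]; hi=1 → 5 5 8 9 8 8 7 9
a[mid]=5=5: mid=2
end: lo=0, hi=1; a = 5 5 8 9 8 8 7 9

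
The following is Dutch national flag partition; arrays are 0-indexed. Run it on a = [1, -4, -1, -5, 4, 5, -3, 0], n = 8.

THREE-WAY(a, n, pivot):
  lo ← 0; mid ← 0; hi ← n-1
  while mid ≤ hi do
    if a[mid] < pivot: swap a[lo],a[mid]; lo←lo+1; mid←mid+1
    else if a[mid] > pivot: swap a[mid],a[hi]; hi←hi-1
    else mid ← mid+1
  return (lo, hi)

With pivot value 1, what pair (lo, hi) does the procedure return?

lo=0 mid=0 hi=7
1=1: mid=1
-4<1: swap(0,1), lo=1 mid=2 ⇒ [-4, 1, -1, -5, 4, 5, -3, 0]
-1<1: swap(1,2), lo=2 mid=3 ⇒ [-4, -1, 1, -5, 4, 5, -3, 0]
-5<1: swap(2,3), lo=3 mid=4 ⇒ [-4, -1, -5, 1, 4, 5, -3, 0]
4>1: swap(4,7), hi=6 ⇒ [-4, -1, -5, 1, 0, 5, -3, 4]
0<1: swap(3,4), lo=4 mid=5 ⇒ [-4, -1, -5, 0, 1, 5, -3, 4]
5>1: swap(5,6), hi=5 ⇒ [-4, -1, -5, 0, 1, -3, 5, 4]
-3<1: swap(4,5), lo=5 mid=6 ⇒ [-4, -1, -5, 0, -3, 1, 5, 4]
done. lo=5 hi=5; a=[-4, -1, -5, 0, -3, 1, 5, 4]

(5, 5)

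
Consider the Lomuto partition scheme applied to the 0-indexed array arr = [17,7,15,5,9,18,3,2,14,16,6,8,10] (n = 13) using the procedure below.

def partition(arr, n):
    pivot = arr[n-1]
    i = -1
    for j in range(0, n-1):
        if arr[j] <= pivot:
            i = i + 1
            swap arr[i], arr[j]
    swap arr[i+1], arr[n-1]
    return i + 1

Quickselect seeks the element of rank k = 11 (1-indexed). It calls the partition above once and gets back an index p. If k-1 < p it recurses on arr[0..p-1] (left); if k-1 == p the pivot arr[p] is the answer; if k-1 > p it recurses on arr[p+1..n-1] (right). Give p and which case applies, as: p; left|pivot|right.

7; right

pivot=10, i=-1
j=0: 17>10, skip
j=1: 7≤10, i=0, swap(0,1) ⇒ [7,17,15,5,9,18,3,2,14,16,6,8,10]
j=2: 15>10, skip
j=3: 5≤10, i=1, swap(1,3) ⇒ [7,5,15,17,9,18,3,2,14,16,6,8,10]
j=4: 9≤10, i=2, swap(2,4) ⇒ [7,5,9,17,15,18,3,2,14,16,6,8,10]
j=5: 18>10, skip
j=6: 3≤10, i=3, swap(3,6) ⇒ [7,5,9,3,15,18,17,2,14,16,6,8,10]
j=7: 2≤10, i=4, swap(4,7) ⇒ [7,5,9,3,2,18,17,15,14,16,6,8,10]
j=8: 14>10, skip
j=9: 16>10, skip
j=10: 6≤10, i=5, swap(5,10) ⇒ [7,5,9,3,2,6,17,15,14,16,18,8,10]
j=11: 8≤10, i=6, swap(6,11) ⇒ [7,5,9,3,2,6,8,15,14,16,18,17,10]
swap(7,12) ⇒ [7,5,9,3,2,6,8,10,14,16,18,17,15]; return 7
p = 7; k-1 = 10 > 7 ⇒ right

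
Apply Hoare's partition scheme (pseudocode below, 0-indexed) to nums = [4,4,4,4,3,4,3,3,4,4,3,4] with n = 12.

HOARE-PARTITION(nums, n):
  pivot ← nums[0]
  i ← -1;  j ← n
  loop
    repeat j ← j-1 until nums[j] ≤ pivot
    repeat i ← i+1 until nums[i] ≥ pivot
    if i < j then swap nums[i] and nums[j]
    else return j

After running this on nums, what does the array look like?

[4,3,4,4,3,3,3,4,4,4,4,4]

pivot=4
j stops at 11 (4), i stops at 0 (4); swap ⇒ [4,4,4,4,3,4,3,3,4,4,3,4]
j stops at 10 (3), i stops at 1 (4); swap ⇒ [4,3,4,4,3,4,3,3,4,4,4,4]
j stops at 9 (4), i stops at 2 (4); swap ⇒ [4,3,4,4,3,4,3,3,4,4,4,4]
j stops at 8 (4), i stops at 3 (4); swap ⇒ [4,3,4,4,3,4,3,3,4,4,4,4]
j stops at 7 (3), i stops at 5 (4); swap ⇒ [4,3,4,4,3,3,3,4,4,4,4,4]
j stops at 6, i stops at 7; i≥j ⇒ return 6. nums=[4,3,4,4,3,3,3,4,4,4,4,4]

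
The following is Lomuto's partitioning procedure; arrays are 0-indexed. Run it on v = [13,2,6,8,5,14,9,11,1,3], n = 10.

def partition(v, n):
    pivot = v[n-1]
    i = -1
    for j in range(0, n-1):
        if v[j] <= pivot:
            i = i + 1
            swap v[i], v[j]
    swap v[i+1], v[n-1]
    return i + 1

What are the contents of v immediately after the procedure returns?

[2,1,3,8,5,14,9,11,13,6]

pivot=3, i=-1
j=0: 13>3, skip
j=1: 2≤3, i=0, swap(0,1) ⇒ [2,13,6,8,5,14,9,11,1,3]
j=2: 6>3, skip
j=3: 8>3, skip
j=4: 5>3, skip
j=5: 14>3, skip
j=6: 9>3, skip
j=7: 11>3, skip
j=8: 1≤3, i=1, swap(1,8) ⇒ [2,1,6,8,5,14,9,11,13,3]
swap(2,9) ⇒ [2,1,3,8,5,14,9,11,13,6]; return 2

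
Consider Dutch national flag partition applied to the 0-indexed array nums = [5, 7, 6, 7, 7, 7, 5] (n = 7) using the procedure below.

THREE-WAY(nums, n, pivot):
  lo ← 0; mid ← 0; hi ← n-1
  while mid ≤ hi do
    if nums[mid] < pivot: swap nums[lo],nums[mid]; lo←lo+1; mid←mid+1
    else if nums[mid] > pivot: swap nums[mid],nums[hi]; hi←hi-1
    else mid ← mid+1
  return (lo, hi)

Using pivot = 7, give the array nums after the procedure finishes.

[5, 6, 5, 7, 7, 7, 7]

pivot = 7; lo=0, mid=0, hi=6
nums[mid]=5<7: swap nums[0],nums[0]; lo=1,mid=1 → [5, 7, 6, 7, 7, 7, 5]
nums[mid]=7=7: mid=2
nums[mid]=6<7: swap nums[1],nums[2]; lo=2,mid=3 → [5, 6, 7, 7, 7, 7, 5]
nums[mid]=7=7: mid=4
nums[mid]=7=7: mid=5
nums[mid]=7=7: mid=6
nums[mid]=5<7: swap nums[2],nums[6]; lo=3,mid=7 → [5, 6, 5, 7, 7, 7, 7]
end: lo=3, hi=6; nums = [5, 6, 5, 7, 7, 7, 7]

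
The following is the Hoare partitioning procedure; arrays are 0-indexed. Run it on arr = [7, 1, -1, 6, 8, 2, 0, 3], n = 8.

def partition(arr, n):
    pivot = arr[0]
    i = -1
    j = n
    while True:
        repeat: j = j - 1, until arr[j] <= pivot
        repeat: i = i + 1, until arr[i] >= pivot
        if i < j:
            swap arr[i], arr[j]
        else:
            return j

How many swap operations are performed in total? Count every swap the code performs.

pivot = arr[0] = 7; i = -1, j = 8
j→7 (arr[7]=3≤7), i→0 (arr[0]=7≥7); i<j, swap → [3, 1, -1, 6, 8, 2, 0, 7]
j→6 (arr[6]=0≤7), i→4 (arr[4]=8≥7); i<j, swap → [3, 1, -1, 6, 0, 2, 8, 7]
j→5, i→6; i≥j, return j=5. arr = [3, 1, -1, 6, 0, 2, 8, 7]

2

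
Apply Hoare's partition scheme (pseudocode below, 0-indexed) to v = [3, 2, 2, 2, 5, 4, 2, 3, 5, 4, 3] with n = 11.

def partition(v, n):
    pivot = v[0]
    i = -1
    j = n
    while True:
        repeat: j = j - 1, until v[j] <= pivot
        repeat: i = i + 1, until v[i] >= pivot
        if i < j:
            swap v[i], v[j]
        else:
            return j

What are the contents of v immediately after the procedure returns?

pivot=3
j stops at 10 (3), i stops at 0 (3); swap ⇒ [3, 2, 2, 2, 5, 4, 2, 3, 5, 4, 3]
j stops at 7 (3), i stops at 4 (5); swap ⇒ [3, 2, 2, 2, 3, 4, 2, 5, 5, 4, 3]
j stops at 6 (2), i stops at 5 (4); swap ⇒ [3, 2, 2, 2, 3, 2, 4, 5, 5, 4, 3]
j stops at 5, i stops at 6; i≥j ⇒ return 5. v=[3, 2, 2, 2, 3, 2, 4, 5, 5, 4, 3]

[3, 2, 2, 2, 3, 2, 4, 5, 5, 4, 3]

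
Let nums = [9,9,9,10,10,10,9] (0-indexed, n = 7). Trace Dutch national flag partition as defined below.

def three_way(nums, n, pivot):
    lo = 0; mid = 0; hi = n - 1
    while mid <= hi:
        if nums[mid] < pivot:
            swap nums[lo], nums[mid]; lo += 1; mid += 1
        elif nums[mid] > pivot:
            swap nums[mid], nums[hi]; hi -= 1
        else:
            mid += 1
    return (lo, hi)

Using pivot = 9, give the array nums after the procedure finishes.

lo=0 mid=0 hi=6
9=9: mid=1
9=9: mid=2
9=9: mid=3
10>9: swap(3,6), hi=5 ⇒ [9,9,9,9,10,10,10]
9=9: mid=4
10>9: swap(4,5), hi=4 ⇒ [9,9,9,9,10,10,10]
10>9: swap(4,4), hi=3 ⇒ [9,9,9,9,10,10,10]
done. lo=0 hi=3; nums=[9,9,9,9,10,10,10]

[9,9,9,9,10,10,10]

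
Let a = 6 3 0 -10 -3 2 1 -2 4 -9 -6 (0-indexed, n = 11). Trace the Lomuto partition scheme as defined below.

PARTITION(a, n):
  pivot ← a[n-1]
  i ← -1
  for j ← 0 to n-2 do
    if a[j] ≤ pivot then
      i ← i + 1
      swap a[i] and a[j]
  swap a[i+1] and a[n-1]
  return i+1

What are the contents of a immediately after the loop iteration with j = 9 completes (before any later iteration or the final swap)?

pivot=-6, i=-1
j=0: 6>-6, skip
j=1: 3>-6, skip
j=2: 0>-6, skip
j=3: -10≤-6, i=0, swap(0,3) ⇒ -10 3 0 6 -3 2 1 -2 4 -9 -6
j=4: -3>-6, skip
j=5: 2>-6, skip
j=6: 1>-6, skip
j=7: -2>-6, skip
j=8: 4>-6, skip
j=9: -9≤-6, i=1, swap(1,9) ⇒ -10 -9 0 6 -3 2 1 -2 4 3 -6
(after j=9) a = -10 -9 0 6 -3 2 1 -2 4 3 -6

-10 -9 0 6 -3 2 1 -2 4 3 -6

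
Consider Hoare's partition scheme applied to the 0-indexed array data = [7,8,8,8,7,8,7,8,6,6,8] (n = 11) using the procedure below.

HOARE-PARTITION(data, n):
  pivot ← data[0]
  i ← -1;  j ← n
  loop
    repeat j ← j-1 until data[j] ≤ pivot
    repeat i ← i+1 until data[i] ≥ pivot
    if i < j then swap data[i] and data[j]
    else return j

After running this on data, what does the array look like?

[6,6,7,7,8,8,8,8,8,7,8]

pivot=7
j stops at 9 (6), i stops at 0 (7); swap ⇒ [6,8,8,8,7,8,7,8,6,7,8]
j stops at 8 (6), i stops at 1 (8); swap ⇒ [6,6,8,8,7,8,7,8,8,7,8]
j stops at 6 (7), i stops at 2 (8); swap ⇒ [6,6,7,8,7,8,8,8,8,7,8]
j stops at 4 (7), i stops at 3 (8); swap ⇒ [6,6,7,7,8,8,8,8,8,7,8]
j stops at 3, i stops at 4; i≥j ⇒ return 3. data=[6,6,7,7,8,8,8,8,8,7,8]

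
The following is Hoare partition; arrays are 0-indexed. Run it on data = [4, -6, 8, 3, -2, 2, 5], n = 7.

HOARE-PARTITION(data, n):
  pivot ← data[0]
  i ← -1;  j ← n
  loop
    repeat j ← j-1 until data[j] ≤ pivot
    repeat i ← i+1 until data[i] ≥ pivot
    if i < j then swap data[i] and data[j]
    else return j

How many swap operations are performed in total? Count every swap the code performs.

2

pivot = data[0] = 4; i = -1, j = 7
j→5 (data[5]=2≤4), i→0 (data[0]=4≥4); i<j, swap → [2, -6, 8, 3, -2, 4, 5]
j→4 (data[4]=-2≤4), i→2 (data[2]=8≥4); i<j, swap → [2, -6, -2, 3, 8, 4, 5]
j→3, i→4; i≥j, return j=3. data = [2, -6, -2, 3, 8, 4, 5]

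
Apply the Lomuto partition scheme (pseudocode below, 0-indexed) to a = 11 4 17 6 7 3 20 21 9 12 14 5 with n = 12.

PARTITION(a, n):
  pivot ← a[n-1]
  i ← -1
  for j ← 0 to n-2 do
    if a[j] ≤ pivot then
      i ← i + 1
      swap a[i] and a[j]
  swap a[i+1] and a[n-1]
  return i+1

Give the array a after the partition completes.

pivot = a[11] = 5; i = -1
j=0: a[0]=11 > 5 → no swap
j=1: a[1]=4 ≤ 5 → i=0, swap a[0],a[1] → 4 11 17 6 7 3 20 21 9 12 14 5
j=2: a[2]=17 > 5 → no swap
j=3: a[3]=6 > 5 → no swap
j=4: a[4]=7 > 5 → no swap
j=5: a[5]=3 ≤ 5 → i=1, swap a[1],a[5] → 4 3 17 6 7 11 20 21 9 12 14 5
j=6: a[6]=20 > 5 → no swap
j=7: a[7]=21 > 5 → no swap
j=8: a[8]=9 > 5 → no swap
j=9: a[9]=12 > 5 → no swap
j=10: a[10]=14 > 5 → no swap
final swap a[2],a[11] → 4 3 5 6 7 11 20 21 9 12 14 17; return 2

4 3 5 6 7 11 20 21 9 12 14 17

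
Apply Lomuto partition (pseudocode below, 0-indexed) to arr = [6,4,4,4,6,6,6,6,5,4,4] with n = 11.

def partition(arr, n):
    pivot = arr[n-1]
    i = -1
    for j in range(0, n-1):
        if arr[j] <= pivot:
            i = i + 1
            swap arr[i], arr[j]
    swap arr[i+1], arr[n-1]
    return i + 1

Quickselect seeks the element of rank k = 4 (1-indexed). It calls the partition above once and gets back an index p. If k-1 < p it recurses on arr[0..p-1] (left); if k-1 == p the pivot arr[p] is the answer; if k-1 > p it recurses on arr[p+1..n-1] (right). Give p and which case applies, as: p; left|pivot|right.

pivot = arr[10] = 4; i = -1
j=0: arr[0]=6 > 4 → no swap
j=1: arr[1]=4 ≤ 4 → i=0, swap arr[0],arr[1] → [4,6,4,4,6,6,6,6,5,4,4]
j=2: arr[2]=4 ≤ 4 → i=1, swap arr[1],arr[2] → [4,4,6,4,6,6,6,6,5,4,4]
j=3: arr[3]=4 ≤ 4 → i=2, swap arr[2],arr[3] → [4,4,4,6,6,6,6,6,5,4,4]
j=4: arr[4]=6 > 4 → no swap
j=5: arr[5]=6 > 4 → no swap
j=6: arr[6]=6 > 4 → no swap
j=7: arr[7]=6 > 4 → no swap
j=8: arr[8]=5 > 4 → no swap
j=9: arr[9]=4 ≤ 4 → i=3, swap arr[3],arr[9] → [4,4,4,4,6,6,6,6,5,6,4]
final swap arr[4],arr[10] → [4,4,4,4,4,6,6,6,5,6,6]; return 4
p = 4; k-1 = 3 < 4 ⇒ left

4; left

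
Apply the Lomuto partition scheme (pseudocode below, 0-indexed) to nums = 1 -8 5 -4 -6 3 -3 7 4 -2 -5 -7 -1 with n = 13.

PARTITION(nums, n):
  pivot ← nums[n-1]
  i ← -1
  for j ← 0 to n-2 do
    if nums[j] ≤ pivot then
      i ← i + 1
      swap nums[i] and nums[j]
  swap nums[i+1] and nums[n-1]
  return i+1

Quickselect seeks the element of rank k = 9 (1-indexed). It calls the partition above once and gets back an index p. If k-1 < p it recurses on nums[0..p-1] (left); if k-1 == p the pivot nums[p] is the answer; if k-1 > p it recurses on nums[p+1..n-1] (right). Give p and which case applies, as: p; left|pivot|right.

7; right

pivot = nums[12] = -1; i = -1
j=0: nums[0]=1 > -1 → no swap
j=1: nums[1]=-8 ≤ -1 → i=0, swap nums[0],nums[1] → -8 1 5 -4 -6 3 -3 7 4 -2 -5 -7 -1
j=2: nums[2]=5 > -1 → no swap
j=3: nums[3]=-4 ≤ -1 → i=1, swap nums[1],nums[3] → -8 -4 5 1 -6 3 -3 7 4 -2 -5 -7 -1
j=4: nums[4]=-6 ≤ -1 → i=2, swap nums[2],nums[4] → -8 -4 -6 1 5 3 -3 7 4 -2 -5 -7 -1
j=5: nums[5]=3 > -1 → no swap
j=6: nums[6]=-3 ≤ -1 → i=3, swap nums[3],nums[6] → -8 -4 -6 -3 5 3 1 7 4 -2 -5 -7 -1
j=7: nums[7]=7 > -1 → no swap
j=8: nums[8]=4 > -1 → no swap
j=9: nums[9]=-2 ≤ -1 → i=4, swap nums[4],nums[9] → -8 -4 -6 -3 -2 3 1 7 4 5 -5 -7 -1
j=10: nums[10]=-5 ≤ -1 → i=5, swap nums[5],nums[10] → -8 -4 -6 -3 -2 -5 1 7 4 5 3 -7 -1
j=11: nums[11]=-7 ≤ -1 → i=6, swap nums[6],nums[11] → -8 -4 -6 -3 -2 -5 -7 7 4 5 3 1 -1
final swap nums[7],nums[12] → -8 -4 -6 -3 -2 -5 -7 -1 4 5 3 1 7; return 7
p = 7; k-1 = 8 > 7 ⇒ right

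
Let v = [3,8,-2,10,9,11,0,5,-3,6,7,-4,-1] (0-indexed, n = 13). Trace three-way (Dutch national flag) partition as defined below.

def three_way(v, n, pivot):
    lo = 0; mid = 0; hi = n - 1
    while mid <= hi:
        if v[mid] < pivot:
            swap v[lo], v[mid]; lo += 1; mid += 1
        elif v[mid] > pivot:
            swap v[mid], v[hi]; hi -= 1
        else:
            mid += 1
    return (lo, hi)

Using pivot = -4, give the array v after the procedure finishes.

lo=0 mid=0 hi=12
3>-4: swap(0,12), hi=11 ⇒ [-1,8,-2,10,9,11,0,5,-3,6,7,-4,3]
-1>-4: swap(0,11), hi=10 ⇒ [-4,8,-2,10,9,11,0,5,-3,6,7,-1,3]
-4=-4: mid=1
8>-4: swap(1,10), hi=9 ⇒ [-4,7,-2,10,9,11,0,5,-3,6,8,-1,3]
7>-4: swap(1,9), hi=8 ⇒ [-4,6,-2,10,9,11,0,5,-3,7,8,-1,3]
6>-4: swap(1,8), hi=7 ⇒ [-4,-3,-2,10,9,11,0,5,6,7,8,-1,3]
-3>-4: swap(1,7), hi=6 ⇒ [-4,5,-2,10,9,11,0,-3,6,7,8,-1,3]
5>-4: swap(1,6), hi=5 ⇒ [-4,0,-2,10,9,11,5,-3,6,7,8,-1,3]
0>-4: swap(1,5), hi=4 ⇒ [-4,11,-2,10,9,0,5,-3,6,7,8,-1,3]
11>-4: swap(1,4), hi=3 ⇒ [-4,9,-2,10,11,0,5,-3,6,7,8,-1,3]
9>-4: swap(1,3), hi=2 ⇒ [-4,10,-2,9,11,0,5,-3,6,7,8,-1,3]
10>-4: swap(1,2), hi=1 ⇒ [-4,-2,10,9,11,0,5,-3,6,7,8,-1,3]
-2>-4: swap(1,1), hi=0 ⇒ [-4,-2,10,9,11,0,5,-3,6,7,8,-1,3]
done. lo=0 hi=0; v=[-4,-2,10,9,11,0,5,-3,6,7,8,-1,3]

[-4,-2,10,9,11,0,5,-3,6,7,8,-1,3]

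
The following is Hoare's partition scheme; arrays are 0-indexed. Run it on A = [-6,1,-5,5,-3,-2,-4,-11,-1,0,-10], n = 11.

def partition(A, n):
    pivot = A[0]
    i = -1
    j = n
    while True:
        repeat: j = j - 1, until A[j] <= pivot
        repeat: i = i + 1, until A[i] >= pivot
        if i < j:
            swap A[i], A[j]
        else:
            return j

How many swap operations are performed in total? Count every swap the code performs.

pivot = A[0] = -6; i = -1, j = 11
j→10 (A[10]=-10≤-6), i→0 (A[0]=-6≥-6); i<j, swap → [-10,1,-5,5,-3,-2,-4,-11,-1,0,-6]
j→7 (A[7]=-11≤-6), i→1 (A[1]=1≥-6); i<j, swap → [-10,-11,-5,5,-3,-2,-4,1,-1,0,-6]
j→1, i→2; i≥j, return j=1. A = [-10,-11,-5,5,-3,-2,-4,1,-1,0,-6]

2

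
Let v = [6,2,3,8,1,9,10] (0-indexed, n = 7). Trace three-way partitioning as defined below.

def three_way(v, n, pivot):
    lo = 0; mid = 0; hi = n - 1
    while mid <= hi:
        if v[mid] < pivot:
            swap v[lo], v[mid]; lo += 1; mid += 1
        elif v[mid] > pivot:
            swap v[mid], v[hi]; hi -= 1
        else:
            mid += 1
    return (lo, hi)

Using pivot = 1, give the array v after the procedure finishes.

pivot = 1; lo=0, mid=0, hi=6
v[mid]=6>1: swap v[0],v[6]; hi=5 → [10,2,3,8,1,9,6]
v[mid]=10>1: swap v[0],v[5]; hi=4 → [9,2,3,8,1,10,6]
v[mid]=9>1: swap v[0],v[4]; hi=3 → [1,2,3,8,9,10,6]
v[mid]=1=1: mid=1
v[mid]=2>1: swap v[1],v[3]; hi=2 → [1,8,3,2,9,10,6]
v[mid]=8>1: swap v[1],v[2]; hi=1 → [1,3,8,2,9,10,6]
v[mid]=3>1: swap v[1],v[1]; hi=0 → [1,3,8,2,9,10,6]
end: lo=0, hi=0; v = [1,3,8,2,9,10,6]

[1,3,8,2,9,10,6]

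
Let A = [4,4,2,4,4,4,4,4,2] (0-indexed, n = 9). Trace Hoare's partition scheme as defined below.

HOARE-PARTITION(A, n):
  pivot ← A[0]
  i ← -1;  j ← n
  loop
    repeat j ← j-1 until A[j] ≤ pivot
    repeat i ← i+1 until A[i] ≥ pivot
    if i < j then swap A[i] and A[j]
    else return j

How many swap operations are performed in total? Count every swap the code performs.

4

pivot = A[0] = 4; i = -1, j = 9
j→8 (A[8]=2≤4), i→0 (A[0]=4≥4); i<j, swap → [2,4,2,4,4,4,4,4,4]
j→7 (A[7]=4≤4), i→1 (A[1]=4≥4); i<j, swap → [2,4,2,4,4,4,4,4,4]
j→6 (A[6]=4≤4), i→3 (A[3]=4≥4); i<j, swap → [2,4,2,4,4,4,4,4,4]
j→5 (A[5]=4≤4), i→4 (A[4]=4≥4); i<j, swap → [2,4,2,4,4,4,4,4,4]
j→4, i→5; i≥j, return j=4. A = [2,4,2,4,4,4,4,4,4]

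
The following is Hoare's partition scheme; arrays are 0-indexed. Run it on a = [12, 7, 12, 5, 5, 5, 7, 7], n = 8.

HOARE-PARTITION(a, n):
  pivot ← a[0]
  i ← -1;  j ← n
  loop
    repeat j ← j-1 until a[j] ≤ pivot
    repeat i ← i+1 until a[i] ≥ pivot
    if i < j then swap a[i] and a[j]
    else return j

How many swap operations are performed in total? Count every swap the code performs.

2

pivot=12
j stops at 7 (7), i stops at 0 (12); swap ⇒ [7, 7, 12, 5, 5, 5, 7, 12]
j stops at 6 (7), i stops at 2 (12); swap ⇒ [7, 7, 7, 5, 5, 5, 12, 12]
j stops at 5, i stops at 6; i≥j ⇒ return 5. a=[7, 7, 7, 5, 5, 5, 12, 12]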